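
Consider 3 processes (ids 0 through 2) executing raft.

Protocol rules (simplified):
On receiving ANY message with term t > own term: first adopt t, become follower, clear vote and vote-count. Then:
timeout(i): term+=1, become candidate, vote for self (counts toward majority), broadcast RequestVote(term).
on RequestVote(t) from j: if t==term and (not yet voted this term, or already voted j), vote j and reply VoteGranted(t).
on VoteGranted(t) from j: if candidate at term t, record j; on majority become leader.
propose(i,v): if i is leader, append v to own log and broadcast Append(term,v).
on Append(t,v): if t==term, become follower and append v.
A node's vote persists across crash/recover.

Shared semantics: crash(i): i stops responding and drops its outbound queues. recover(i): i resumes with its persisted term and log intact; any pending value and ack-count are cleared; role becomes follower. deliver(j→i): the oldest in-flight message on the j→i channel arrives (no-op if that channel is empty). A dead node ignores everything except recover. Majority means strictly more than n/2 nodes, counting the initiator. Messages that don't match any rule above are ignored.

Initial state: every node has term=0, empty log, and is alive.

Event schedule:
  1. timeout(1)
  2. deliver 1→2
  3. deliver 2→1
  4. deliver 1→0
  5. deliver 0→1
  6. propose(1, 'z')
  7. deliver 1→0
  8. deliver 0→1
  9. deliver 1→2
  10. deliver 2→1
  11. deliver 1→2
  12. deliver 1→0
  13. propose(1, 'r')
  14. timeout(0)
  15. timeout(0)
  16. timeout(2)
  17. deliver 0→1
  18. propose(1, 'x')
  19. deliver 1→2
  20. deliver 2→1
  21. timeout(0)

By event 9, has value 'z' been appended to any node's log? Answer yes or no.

yes

[1] timeout(1) → N1(cand t1 [-])
[2] deliver 1→2 → N2(foll t1 [-])
[3] deliver 2→1 → N1(lead t1 [-])
[4] deliver 1→0 → N0(foll t1 [-])
[5] deliver 0→1 → ∅
[6] propose(1,'z') → N1(lead t1 [z])
[7] deliver 1→0 → N0(foll t1 [z])
[8] deliver 0→1 → ∅
[9] deliver 1→2 → N2(foll t1 [z])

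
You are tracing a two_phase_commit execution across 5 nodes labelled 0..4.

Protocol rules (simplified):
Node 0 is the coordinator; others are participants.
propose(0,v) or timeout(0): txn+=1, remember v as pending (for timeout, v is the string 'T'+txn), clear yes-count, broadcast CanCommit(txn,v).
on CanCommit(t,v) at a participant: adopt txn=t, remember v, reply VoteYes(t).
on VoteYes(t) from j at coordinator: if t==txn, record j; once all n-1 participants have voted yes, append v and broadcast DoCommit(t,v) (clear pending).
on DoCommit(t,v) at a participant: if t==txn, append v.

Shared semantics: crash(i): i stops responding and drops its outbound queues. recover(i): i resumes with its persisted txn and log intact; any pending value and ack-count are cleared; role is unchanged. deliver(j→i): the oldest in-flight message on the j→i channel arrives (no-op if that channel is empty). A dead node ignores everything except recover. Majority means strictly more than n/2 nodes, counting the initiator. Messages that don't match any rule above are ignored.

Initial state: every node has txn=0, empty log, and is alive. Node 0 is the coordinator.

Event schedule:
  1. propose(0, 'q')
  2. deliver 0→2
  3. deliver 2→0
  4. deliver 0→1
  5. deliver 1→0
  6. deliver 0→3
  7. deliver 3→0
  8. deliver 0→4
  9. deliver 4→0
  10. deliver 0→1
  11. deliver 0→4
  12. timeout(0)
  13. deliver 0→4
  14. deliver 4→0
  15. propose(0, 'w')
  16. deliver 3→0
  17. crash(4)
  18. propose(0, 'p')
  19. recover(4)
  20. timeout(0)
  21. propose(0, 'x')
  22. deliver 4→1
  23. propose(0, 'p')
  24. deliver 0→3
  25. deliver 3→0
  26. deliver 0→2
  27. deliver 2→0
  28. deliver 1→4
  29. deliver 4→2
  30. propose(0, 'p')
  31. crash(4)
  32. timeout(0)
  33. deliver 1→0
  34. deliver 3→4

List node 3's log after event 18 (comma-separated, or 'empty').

[1] propose(0,'q') → N0(coor t1 [-])
[2] deliver 0→2 → N2(part t1 [-])
[3] deliver 2→0 → ∅
[4] deliver 0→1 → N1(part t1 [-])
[5] deliver 1→0 → ∅
[6] deliver 0→3 → N3(part t1 [-])
[7] deliver 3→0 → ∅
[8] deliver 0→4 → N4(part t1 [-])
[9] deliver 4→0 → N0(coor t1 [q])
[10] deliver 0→1 → N1(part t1 [q])
[11] deliver 0→4 → N4(part t1 [q])
[12] timeout(0) → N0(coor t2 [q])
[13] deliver 0→4 → N4(part t2 [q])
[14] deliver 4→0 → ∅
[15] propose(0,'w') → N0(coor t3 [q])
[16] deliver 3→0 → ∅
[17] crash(4) → N4(✗part t2 [q])
[18] propose(0,'p') → N0(coor t4 [q])

empty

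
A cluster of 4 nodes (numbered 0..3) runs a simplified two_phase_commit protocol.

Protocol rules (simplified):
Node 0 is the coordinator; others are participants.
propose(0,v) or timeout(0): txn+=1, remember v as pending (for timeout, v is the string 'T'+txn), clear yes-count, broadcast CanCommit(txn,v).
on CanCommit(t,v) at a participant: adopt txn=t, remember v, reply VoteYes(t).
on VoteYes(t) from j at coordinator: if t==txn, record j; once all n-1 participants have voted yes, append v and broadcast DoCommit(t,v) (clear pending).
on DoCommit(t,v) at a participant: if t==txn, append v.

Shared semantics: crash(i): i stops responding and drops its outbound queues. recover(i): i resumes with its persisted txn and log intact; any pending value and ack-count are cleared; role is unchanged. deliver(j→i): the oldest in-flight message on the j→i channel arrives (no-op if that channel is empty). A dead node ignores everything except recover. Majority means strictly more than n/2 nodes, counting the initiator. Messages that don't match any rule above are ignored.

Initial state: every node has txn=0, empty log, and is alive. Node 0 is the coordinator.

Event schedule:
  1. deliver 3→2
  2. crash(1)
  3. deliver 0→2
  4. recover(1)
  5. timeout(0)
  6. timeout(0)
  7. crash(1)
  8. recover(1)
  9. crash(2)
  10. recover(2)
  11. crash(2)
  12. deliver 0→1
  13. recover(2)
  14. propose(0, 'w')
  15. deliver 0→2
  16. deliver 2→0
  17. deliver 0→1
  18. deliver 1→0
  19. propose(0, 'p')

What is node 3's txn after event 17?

0

after 1 — deliver 3→2: ·
after 2 — crash(1): n1:✗part/t0/[-]
after 3 — deliver 0→2: ·
after 4 — recover(1): n1:part/t0/[-]
after 5 — timeout(0): n0:coor/t1/[-]
after 6 — timeout(0): n0:coor/t2/[-]
after 7 — crash(1): n1:✗part/t0/[-]
after 8 — recover(1): n1:part/t0/[-]
after 9 — crash(2): n2:✗part/t0/[-]
after 10 — recover(2): n2:part/t0/[-]
after 11 — crash(2): n2:✗part/t0/[-]
after 12 — deliver 0→1: n1:part/t1/[-]
after 13 — recover(2): n2:part/t0/[-]
after 14 — propose(0,'w'): n0:coor/t3/[-]
after 15 — deliver 0→2: n2:part/t1/[-]
after 16 — deliver 2→0: ·
after 17 — deliver 0→1: n1:part/t2/[-]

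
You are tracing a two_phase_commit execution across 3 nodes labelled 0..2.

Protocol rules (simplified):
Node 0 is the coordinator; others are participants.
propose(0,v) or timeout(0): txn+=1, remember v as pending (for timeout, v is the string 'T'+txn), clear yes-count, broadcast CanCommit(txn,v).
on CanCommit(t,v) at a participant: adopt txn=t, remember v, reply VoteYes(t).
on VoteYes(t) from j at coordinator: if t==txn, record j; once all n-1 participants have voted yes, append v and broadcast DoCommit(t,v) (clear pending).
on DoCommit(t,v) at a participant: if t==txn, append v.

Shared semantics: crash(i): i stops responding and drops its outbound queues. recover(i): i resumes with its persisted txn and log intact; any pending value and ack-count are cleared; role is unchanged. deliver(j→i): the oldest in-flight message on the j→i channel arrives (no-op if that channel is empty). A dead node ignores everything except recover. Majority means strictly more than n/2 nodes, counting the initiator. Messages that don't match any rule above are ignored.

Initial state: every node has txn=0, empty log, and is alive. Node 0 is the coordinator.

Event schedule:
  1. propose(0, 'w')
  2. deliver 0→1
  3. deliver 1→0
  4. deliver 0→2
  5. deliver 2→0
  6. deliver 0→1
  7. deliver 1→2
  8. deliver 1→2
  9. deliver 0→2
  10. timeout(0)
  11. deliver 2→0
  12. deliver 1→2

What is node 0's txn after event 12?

1. propose(0,'w'):  <0:coor t1 ->
2. deliver 0→1:  <1:part t1 ->
3. deliver 1→0:  nop
4. deliver 0→2:  <2:part t1 ->
5. deliver 2→0:  <0:coor t1 w>
6. deliver 0→1:  <1:part t1 w>
7. deliver 1→2:  nop
8. deliver 1→2:  nop
9. deliver 0→2:  <2:part t1 w>
10. timeout(0):  <0:coor t2 w>
11. deliver 2→0:  nop
12. deliver 1→2:  nop

2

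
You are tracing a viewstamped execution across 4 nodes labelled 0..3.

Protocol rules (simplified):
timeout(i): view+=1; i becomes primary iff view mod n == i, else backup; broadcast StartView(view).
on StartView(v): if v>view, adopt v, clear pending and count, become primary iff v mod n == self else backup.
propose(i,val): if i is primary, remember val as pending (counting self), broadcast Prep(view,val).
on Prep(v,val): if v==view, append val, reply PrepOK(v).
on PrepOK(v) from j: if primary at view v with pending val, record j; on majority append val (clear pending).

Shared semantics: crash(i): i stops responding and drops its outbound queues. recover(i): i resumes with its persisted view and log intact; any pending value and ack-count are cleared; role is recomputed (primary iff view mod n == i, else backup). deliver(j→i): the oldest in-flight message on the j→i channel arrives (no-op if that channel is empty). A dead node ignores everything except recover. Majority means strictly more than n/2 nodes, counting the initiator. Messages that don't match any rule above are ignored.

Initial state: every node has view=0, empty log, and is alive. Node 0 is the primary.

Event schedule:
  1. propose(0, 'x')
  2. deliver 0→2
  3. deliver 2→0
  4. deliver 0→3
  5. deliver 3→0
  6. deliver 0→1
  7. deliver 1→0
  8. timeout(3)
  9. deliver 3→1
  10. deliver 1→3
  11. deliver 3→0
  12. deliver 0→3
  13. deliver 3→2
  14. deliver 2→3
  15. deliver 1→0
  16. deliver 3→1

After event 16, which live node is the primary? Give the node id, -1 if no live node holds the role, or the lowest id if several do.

1

e1 propose(0,'x'): ·
e2 deliver 0→2: 2[back,v=0,x]
e3 deliver 2→0: ·
e4 deliver 0→3: 3[back,v=0,x]
e5 deliver 3→0: 0[prim,v=0,x]
e6 deliver 0→1: 1[back,v=0,x]
e7 deliver 1→0: ·
e8 timeout(3): 3[back,v=1,x]
e9 deliver 3→1: 1[prim,v=1,x]
e10 deliver 1→3: ·
e11 deliver 3→0: 0[back,v=1,x]
e12 deliver 0→3: ·
e13 deliver 3→2: 2[back,v=1,x]
e14 deliver 2→3: ·
e15 deliver 1→0: ·
e16 deliver 3→1: ·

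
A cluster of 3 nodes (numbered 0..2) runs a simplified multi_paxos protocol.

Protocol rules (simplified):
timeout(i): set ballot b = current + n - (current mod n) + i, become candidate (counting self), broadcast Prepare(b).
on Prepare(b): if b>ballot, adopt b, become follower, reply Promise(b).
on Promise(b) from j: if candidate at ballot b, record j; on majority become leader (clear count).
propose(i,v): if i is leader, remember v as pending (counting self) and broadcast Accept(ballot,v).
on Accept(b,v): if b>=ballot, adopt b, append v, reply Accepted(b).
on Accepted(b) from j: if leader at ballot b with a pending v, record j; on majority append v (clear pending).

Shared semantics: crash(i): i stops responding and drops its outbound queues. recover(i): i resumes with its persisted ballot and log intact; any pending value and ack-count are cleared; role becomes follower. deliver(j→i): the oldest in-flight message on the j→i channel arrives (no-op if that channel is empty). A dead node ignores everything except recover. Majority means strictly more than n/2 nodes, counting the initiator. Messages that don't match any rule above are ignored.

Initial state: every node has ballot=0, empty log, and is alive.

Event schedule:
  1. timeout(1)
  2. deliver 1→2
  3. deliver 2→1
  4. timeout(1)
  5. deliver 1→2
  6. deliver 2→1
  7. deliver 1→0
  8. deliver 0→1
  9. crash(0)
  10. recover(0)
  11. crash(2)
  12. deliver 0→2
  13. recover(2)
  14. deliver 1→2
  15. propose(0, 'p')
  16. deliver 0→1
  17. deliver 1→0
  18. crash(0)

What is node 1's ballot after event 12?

after 1 — timeout(1): n1:cand/b4/[-]
after 2 — deliver 1→2: n2:foll/b4/[-]
after 3 — deliver 2→1: n1:lead/b4/[-]
after 4 — timeout(1): n1:cand/b7/[-]
after 5 — deliver 1→2: n2:foll/b7/[-]
after 6 — deliver 2→1: n1:lead/b7/[-]
after 7 — deliver 1→0: n0:foll/b4/[-]
after 8 — deliver 0→1: ·
after 9 — crash(0): n0:✗foll/b4/[-]
after 10 — recover(0): n0:foll/b4/[-]
after 11 — crash(2): n2:✗foll/b7/[-]
after 12 — deliver 0→2: ·

7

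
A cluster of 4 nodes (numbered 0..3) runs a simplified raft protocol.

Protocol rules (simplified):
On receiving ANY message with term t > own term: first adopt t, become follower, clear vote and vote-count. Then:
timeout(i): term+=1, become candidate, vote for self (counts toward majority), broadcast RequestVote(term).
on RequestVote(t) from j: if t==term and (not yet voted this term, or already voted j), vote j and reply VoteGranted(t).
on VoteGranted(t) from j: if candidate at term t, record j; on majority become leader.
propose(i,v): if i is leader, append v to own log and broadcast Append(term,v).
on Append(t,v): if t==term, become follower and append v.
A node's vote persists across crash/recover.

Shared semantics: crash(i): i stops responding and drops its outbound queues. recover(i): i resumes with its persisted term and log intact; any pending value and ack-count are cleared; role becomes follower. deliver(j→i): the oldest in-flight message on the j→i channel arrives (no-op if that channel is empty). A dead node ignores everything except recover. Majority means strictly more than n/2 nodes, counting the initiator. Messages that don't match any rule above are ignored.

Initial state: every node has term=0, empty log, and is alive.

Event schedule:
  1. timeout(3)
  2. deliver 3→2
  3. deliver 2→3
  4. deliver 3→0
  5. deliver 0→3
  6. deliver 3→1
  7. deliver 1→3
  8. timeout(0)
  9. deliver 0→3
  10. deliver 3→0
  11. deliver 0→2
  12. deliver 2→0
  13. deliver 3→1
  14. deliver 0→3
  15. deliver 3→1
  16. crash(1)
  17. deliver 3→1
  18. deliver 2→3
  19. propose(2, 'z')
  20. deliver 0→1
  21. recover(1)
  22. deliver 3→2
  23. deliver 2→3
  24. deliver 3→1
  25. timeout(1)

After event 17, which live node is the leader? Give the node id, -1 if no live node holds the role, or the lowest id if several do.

1. timeout(3):  <3:cand t1 ->
2. deliver 3→2:  <2:foll t1 ->
3. deliver 2→3:  nop
4. deliver 3→0:  <0:foll t1 ->
5. deliver 0→3:  <3:lead t1 ->
6. deliver 3→1:  <1:foll t1 ->
7. deliver 1→3:  nop
8. timeout(0):  <0:cand t2 ->
9. deliver 0→3:  <3:foll t2 ->
10. deliver 3→0:  nop
11. deliver 0→2:  <2:foll t2 ->
12. deliver 2→0:  <0:lead t2 ->
13. deliver 3→1:  nop
14. deliver 0→3:  nop
15. deliver 3→1:  nop
16. crash(1):  <1:✗foll t1 ->
17. deliver 3→1:  nop

0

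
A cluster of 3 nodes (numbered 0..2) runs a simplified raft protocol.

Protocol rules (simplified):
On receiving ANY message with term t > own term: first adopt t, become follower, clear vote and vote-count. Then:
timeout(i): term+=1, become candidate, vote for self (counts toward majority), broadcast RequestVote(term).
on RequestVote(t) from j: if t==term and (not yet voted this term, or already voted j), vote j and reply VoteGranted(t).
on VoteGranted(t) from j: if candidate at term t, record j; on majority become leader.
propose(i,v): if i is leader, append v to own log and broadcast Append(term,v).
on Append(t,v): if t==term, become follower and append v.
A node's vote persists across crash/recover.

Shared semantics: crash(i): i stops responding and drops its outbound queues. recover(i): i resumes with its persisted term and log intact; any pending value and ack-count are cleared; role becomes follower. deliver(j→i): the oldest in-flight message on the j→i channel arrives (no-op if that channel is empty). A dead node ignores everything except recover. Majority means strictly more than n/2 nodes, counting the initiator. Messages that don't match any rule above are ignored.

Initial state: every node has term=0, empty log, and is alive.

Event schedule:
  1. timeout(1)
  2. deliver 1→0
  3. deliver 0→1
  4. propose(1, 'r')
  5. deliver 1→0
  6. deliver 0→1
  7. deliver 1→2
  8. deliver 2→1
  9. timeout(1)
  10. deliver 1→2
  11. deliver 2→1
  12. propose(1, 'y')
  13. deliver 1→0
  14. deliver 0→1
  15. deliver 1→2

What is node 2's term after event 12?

1

e1 timeout(1): 1[cand,t=1,-]
e2 deliver 1→0: 0[foll,t=1,-]
e3 deliver 0→1: 1[lead,t=1,-]
e4 propose(1,'r'): 1[lead,t=1,r]
e5 deliver 1→0: 0[foll,t=1,r]
e6 deliver 0→1: ·
e7 deliver 1→2: 2[foll,t=1,-]
e8 deliver 2→1: ·
e9 timeout(1): 1[cand,t=2,r]
e10 deliver 1→2: 2[foll,t=1,r]
e11 deliver 2→1: ·
e12 propose(1,'y'): ·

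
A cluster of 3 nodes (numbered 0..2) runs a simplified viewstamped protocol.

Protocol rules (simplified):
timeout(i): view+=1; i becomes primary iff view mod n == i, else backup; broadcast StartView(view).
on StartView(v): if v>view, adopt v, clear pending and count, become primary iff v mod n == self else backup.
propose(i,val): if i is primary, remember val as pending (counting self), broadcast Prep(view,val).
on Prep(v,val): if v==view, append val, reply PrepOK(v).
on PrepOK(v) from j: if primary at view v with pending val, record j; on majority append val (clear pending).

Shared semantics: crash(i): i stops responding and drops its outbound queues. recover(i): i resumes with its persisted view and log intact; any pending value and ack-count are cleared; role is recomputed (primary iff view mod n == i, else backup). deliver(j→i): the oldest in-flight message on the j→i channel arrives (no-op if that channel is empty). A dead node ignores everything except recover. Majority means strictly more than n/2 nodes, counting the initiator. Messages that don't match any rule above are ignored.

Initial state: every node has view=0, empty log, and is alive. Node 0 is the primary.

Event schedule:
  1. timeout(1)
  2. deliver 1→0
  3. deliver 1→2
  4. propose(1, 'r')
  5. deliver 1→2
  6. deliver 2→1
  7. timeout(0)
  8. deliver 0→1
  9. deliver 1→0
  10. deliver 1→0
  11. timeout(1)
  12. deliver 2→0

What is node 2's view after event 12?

1

after 1 — timeout(1): n1:prim/v1/[-]
after 2 — deliver 1→0: n0:back/v1/[-]
after 3 — deliver 1→2: n2:back/v1/[-]
after 4 — propose(1,'r'): ·
after 5 — deliver 1→2: n2:back/v1/[r]
after 6 — deliver 2→1: n1:prim/v1/[r]
after 7 — timeout(0): n0:back/v2/[-]
after 8 — deliver 0→1: n1:back/v2/[r]
after 9 — deliver 1→0: ·
after 10 — deliver 1→0: ·
after 11 — timeout(1): n1:back/v3/[r]
after 12 — deliver 2→0: ·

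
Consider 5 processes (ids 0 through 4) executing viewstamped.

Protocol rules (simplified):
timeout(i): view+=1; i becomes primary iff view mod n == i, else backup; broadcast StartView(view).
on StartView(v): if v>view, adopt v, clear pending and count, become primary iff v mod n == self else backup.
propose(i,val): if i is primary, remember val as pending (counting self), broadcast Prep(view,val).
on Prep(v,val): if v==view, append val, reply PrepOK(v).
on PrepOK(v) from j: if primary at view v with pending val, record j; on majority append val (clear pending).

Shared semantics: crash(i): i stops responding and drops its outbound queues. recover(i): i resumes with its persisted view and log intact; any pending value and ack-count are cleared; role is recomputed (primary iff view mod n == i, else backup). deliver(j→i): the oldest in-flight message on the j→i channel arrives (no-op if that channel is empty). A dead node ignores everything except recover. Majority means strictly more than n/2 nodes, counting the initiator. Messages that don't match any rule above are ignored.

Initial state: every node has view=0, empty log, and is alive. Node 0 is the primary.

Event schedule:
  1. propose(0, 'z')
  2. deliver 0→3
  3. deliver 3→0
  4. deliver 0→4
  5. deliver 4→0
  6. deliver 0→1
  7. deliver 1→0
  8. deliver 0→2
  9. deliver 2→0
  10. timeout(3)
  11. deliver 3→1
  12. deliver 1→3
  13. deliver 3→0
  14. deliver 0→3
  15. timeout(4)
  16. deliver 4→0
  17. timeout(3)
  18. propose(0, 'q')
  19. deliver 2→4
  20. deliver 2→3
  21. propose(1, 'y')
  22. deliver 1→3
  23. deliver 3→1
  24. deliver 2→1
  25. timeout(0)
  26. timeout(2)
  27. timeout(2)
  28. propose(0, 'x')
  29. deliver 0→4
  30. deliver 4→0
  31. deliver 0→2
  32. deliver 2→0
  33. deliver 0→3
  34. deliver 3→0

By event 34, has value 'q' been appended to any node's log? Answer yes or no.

no

step 1 propose(0,'z'): —
step 2 deliver 0→3: 3={back,v=0,log=z}
step 3 deliver 3→0: —
step 4 deliver 0→4: 4={back,v=0,log=z}
step 5 deliver 4→0: 0={prim,v=0,log=z}
step 6 deliver 0→1: 1={back,v=0,log=z}
step 7 deliver 1→0: —
step 8 deliver 0→2: 2={back,v=0,log=z}
step 9 deliver 2→0: —
step 10 timeout(3): 3={back,v=1,log=z}
step 11 deliver 3→1: 1={prim,v=1,log=z}
step 12 deliver 1→3: —
step 13 deliver 3→0: 0={back,v=1,log=z}
step 14 deliver 0→3: —
step 15 timeout(4): 4={back,v=1,log=z}
step 16 deliver 4→0: —
step 17 timeout(3): 3={back,v=2,log=z}
step 18 propose(0,'q'): —
step 19 deliver 2→4: —
step 20 deliver 2→3: —
step 21 propose(1,'y'): —
step 22 deliver 1→3: —
step 23 deliver 3→1: 1={back,v=2,log=z}
step 24 deliver 2→1: —
step 25 timeout(0): 0={back,v=2,log=z}
step 26 timeout(2): 2={back,v=1,log=z}
step 27 timeout(2): 2={prim,v=2,log=z}
step 28 propose(0,'x'): —
step 29 deliver 0→4: 4={back,v=2,log=z}
step 30 deliver 4→0: —
step 31 deliver 0→2: —
step 32 deliver 2→0: —
step 33 deliver 0→3: —
step 34 deliver 3→0: —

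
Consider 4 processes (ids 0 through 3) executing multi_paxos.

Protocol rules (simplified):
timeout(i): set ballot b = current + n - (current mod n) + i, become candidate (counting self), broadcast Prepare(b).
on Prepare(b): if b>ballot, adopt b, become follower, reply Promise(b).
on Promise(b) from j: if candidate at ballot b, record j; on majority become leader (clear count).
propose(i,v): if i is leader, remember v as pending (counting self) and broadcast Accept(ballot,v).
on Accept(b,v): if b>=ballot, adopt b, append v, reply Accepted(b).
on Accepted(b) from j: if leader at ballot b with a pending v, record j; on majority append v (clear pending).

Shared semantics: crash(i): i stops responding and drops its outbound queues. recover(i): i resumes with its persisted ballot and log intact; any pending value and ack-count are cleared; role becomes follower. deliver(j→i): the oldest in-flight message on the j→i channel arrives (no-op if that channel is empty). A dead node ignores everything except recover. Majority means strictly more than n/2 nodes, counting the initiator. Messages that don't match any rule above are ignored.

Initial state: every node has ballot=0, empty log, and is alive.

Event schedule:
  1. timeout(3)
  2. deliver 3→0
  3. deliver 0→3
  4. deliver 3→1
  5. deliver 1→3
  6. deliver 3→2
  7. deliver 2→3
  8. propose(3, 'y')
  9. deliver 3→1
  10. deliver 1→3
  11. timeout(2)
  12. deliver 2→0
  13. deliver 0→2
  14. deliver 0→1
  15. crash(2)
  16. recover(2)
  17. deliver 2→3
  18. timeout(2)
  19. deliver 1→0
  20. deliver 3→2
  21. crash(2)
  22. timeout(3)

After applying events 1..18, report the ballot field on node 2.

14

after 1 — timeout(3): n3:cand/b7/[-]
after 2 — deliver 3→0: n0:foll/b7/[-]
after 3 — deliver 0→3: ·
after 4 — deliver 3→1: n1:foll/b7/[-]
after 5 — deliver 1→3: n3:lead/b7/[-]
after 6 — deliver 3→2: n2:foll/b7/[-]
after 7 — deliver 2→3: ·
after 8 — propose(3,'y'): ·
after 9 — deliver 3→1: n1:foll/b7/[y]
after 10 — deliver 1→3: ·
after 11 — timeout(2): n2:cand/b10/[-]
after 12 — deliver 2→0: n0:foll/b10/[-]
after 13 — deliver 0→2: ·
after 14 — deliver 0→1: ·
after 15 — crash(2): n2:✗cand/b10/[-]
after 16 — recover(2): n2:foll/b10/[-]
after 17 — deliver 2→3: ·
after 18 — timeout(2): n2:cand/b14/[-]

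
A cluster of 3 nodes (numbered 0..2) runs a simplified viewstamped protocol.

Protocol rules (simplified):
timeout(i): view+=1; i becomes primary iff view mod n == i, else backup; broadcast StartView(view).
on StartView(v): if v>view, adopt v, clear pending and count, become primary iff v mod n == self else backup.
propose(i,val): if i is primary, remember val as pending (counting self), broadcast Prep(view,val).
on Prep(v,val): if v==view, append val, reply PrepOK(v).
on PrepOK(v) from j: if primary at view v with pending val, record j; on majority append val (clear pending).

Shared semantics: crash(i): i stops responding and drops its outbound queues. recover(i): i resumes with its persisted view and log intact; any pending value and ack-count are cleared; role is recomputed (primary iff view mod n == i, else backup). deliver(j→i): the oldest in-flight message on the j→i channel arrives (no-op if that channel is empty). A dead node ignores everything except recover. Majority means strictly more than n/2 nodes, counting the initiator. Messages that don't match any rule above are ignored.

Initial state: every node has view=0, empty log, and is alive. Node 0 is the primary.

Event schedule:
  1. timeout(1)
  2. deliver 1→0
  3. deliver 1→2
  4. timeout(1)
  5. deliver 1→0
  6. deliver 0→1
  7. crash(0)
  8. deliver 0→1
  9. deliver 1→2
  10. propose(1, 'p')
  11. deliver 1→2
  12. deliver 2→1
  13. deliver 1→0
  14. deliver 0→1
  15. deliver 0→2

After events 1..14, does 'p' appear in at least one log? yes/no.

1. timeout(1):  <1:prim v1 ->
2. deliver 1→0:  <0:back v1 ->
3. deliver 1→2:  <2:back v1 ->
4. timeout(1):  <1:back v2 ->
5. deliver 1→0:  <0:back v2 ->
6. deliver 0→1:  nop
7. crash(0):  <0:✗back v2 ->
8. deliver 0→1:  nop
9. deliver 1→2:  <2:prim v2 ->
10. propose(1,'p'):  nop
11. deliver 1→2:  nop
12. deliver 2→1:  nop
13. deliver 1→0:  nop
14. deliver 0→1:  nop

no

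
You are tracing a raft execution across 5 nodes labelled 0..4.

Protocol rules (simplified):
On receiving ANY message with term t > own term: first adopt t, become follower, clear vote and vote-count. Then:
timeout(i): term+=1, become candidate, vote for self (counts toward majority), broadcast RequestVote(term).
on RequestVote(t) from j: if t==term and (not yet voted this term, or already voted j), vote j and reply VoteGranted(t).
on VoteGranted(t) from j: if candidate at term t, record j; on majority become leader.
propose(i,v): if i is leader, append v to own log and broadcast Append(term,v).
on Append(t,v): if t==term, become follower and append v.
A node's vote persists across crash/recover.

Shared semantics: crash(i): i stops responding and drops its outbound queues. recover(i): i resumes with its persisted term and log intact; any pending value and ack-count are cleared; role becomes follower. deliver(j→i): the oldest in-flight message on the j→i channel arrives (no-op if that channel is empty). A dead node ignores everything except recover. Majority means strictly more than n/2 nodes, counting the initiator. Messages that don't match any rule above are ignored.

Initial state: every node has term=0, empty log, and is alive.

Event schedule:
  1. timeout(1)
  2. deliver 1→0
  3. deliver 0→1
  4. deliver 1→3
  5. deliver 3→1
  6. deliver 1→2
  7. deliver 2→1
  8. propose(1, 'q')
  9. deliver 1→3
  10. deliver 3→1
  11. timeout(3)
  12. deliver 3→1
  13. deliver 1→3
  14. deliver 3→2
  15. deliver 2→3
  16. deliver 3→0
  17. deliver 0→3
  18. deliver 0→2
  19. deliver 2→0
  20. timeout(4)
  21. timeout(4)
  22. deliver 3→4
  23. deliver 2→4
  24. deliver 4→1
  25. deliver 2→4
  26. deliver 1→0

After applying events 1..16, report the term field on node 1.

e1 timeout(1): 1[cand,t=1,-]
e2 deliver 1→0: 0[foll,t=1,-]
e3 deliver 0→1: ·
e4 deliver 1→3: 3[foll,t=1,-]
e5 deliver 3→1: 1[lead,t=1,-]
e6 deliver 1→2: 2[foll,t=1,-]
e7 deliver 2→1: ·
e8 propose(1,'q'): 1[lead,t=1,q]
e9 deliver 1→3: 3[foll,t=1,q]
e10 deliver 3→1: ·
e11 timeout(3): 3[cand,t=2,q]
e12 deliver 3→1: 1[foll,t=2,q]
e13 deliver 1→3: ·
e14 deliver 3→2: 2[foll,t=2,-]
e15 deliver 2→3: 3[lead,t=2,q]
e16 deliver 3→0: 0[foll,t=2,-]

2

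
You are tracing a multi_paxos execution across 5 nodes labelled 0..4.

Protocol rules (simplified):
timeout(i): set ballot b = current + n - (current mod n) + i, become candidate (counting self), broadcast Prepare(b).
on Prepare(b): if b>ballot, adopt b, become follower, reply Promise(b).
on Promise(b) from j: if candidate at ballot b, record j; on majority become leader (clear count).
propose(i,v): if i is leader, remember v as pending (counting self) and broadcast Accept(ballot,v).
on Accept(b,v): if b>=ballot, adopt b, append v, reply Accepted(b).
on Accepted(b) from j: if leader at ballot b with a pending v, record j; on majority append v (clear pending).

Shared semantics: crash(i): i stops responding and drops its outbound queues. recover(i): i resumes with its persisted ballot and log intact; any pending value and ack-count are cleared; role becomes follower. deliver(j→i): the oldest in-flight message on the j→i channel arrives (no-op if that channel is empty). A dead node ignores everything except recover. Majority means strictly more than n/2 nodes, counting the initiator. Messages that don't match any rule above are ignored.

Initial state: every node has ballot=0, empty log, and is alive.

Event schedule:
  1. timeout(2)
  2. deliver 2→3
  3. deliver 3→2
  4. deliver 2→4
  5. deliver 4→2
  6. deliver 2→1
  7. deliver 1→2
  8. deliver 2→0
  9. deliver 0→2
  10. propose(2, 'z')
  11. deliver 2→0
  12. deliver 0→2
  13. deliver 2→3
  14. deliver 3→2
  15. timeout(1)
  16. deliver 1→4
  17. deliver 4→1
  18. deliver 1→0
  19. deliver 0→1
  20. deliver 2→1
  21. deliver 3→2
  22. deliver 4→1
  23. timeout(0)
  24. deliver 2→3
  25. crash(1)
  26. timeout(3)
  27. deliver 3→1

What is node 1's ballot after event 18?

11

e1 timeout(2): 2[cand,b=7,-]
e2 deliver 2→3: 3[foll,b=7,-]
e3 deliver 3→2: ·
e4 deliver 2→4: 4[foll,b=7,-]
e5 deliver 4→2: 2[lead,b=7,-]
e6 deliver 2→1: 1[foll,b=7,-]
e7 deliver 1→2: ·
e8 deliver 2→0: 0[foll,b=7,-]
e9 deliver 0→2: ·
e10 propose(2,'z'): ·
e11 deliver 2→0: 0[foll,b=7,z]
e12 deliver 0→2: ·
e13 deliver 2→3: 3[foll,b=7,z]
e14 deliver 3→2: 2[lead,b=7,z]
e15 timeout(1): 1[cand,b=11,-]
e16 deliver 1→4: 4[foll,b=11,-]
e17 deliver 4→1: ·
e18 deliver 1→0: 0[foll,b=11,z]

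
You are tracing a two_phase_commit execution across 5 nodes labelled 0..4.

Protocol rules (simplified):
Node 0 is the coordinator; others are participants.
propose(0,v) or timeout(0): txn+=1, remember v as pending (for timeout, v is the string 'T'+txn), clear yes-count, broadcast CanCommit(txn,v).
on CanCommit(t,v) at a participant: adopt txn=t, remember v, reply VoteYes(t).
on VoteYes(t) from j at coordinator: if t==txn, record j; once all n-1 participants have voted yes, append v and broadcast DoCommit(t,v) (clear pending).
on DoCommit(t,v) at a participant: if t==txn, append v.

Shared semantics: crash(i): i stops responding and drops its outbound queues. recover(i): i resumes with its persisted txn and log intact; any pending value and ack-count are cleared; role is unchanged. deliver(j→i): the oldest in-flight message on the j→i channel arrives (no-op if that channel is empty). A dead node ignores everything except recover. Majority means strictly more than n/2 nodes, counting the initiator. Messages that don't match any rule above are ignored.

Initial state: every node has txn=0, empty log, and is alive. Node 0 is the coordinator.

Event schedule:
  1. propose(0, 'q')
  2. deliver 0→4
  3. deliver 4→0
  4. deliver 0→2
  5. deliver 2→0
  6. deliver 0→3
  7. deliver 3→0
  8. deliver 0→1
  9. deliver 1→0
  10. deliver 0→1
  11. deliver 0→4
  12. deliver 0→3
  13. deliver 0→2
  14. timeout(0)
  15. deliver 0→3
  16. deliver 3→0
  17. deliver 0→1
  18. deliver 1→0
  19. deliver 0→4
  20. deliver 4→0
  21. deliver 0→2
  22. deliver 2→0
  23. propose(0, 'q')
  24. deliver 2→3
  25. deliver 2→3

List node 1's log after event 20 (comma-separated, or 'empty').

e1 propose(0,'q'): 0[coor,t=1,-]
e2 deliver 0→4: 4[part,t=1,-]
e3 deliver 4→0: ·
e4 deliver 0→2: 2[part,t=1,-]
e5 deliver 2→0: ·
e6 deliver 0→3: 3[part,t=1,-]
e7 deliver 3→0: ·
e8 deliver 0→1: 1[part,t=1,-]
e9 deliver 1→0: 0[coor,t=1,q]
e10 deliver 0→1: 1[part,t=1,q]
e11 deliver 0→4: 4[part,t=1,q]
e12 deliver 0→3: 3[part,t=1,q]
e13 deliver 0→2: 2[part,t=1,q]
e14 timeout(0): 0[coor,t=2,q]
e15 deliver 0→3: 3[part,t=2,q]
e16 deliver 3→0: ·
e17 deliver 0→1: 1[part,t=2,q]
e18 deliver 1→0: ·
e19 deliver 0→4: 4[part,t=2,q]
e20 deliver 4→0: ·

q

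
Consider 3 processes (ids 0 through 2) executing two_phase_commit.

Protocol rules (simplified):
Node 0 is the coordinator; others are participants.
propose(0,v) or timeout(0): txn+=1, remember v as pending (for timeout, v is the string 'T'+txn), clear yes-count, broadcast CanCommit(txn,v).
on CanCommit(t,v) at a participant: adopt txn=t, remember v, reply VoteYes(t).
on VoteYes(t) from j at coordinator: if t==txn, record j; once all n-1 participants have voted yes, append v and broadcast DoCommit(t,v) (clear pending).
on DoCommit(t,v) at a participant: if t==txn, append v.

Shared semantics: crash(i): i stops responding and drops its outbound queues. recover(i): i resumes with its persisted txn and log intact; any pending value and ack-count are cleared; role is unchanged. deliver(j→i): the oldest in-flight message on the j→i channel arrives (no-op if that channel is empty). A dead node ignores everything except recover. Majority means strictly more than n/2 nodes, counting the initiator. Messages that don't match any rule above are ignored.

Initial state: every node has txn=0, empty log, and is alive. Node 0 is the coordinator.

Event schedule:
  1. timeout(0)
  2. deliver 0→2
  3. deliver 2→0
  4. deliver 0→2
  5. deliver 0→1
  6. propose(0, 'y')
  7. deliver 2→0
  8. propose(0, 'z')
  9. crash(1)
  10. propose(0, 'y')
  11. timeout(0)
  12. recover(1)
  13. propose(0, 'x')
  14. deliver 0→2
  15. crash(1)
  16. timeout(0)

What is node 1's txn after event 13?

after 1 — timeout(0): n0:coor/t1/[-]
after 2 — deliver 0→2: n2:part/t1/[-]
after 3 — deliver 2→0: ·
after 4 — deliver 0→2: ·
after 5 — deliver 0→1: n1:part/t1/[-]
after 6 — propose(0,'y'): n0:coor/t2/[-]
after 7 — deliver 2→0: ·
after 8 — propose(0,'z'): n0:coor/t3/[-]
after 9 — crash(1): n1:✗part/t1/[-]
after 10 — propose(0,'y'): n0:coor/t4/[-]
after 11 — timeout(0): n0:coor/t5/[-]
after 12 — recover(1): n1:part/t1/[-]
after 13 — propose(0,'x'): n0:coor/t6/[-]

1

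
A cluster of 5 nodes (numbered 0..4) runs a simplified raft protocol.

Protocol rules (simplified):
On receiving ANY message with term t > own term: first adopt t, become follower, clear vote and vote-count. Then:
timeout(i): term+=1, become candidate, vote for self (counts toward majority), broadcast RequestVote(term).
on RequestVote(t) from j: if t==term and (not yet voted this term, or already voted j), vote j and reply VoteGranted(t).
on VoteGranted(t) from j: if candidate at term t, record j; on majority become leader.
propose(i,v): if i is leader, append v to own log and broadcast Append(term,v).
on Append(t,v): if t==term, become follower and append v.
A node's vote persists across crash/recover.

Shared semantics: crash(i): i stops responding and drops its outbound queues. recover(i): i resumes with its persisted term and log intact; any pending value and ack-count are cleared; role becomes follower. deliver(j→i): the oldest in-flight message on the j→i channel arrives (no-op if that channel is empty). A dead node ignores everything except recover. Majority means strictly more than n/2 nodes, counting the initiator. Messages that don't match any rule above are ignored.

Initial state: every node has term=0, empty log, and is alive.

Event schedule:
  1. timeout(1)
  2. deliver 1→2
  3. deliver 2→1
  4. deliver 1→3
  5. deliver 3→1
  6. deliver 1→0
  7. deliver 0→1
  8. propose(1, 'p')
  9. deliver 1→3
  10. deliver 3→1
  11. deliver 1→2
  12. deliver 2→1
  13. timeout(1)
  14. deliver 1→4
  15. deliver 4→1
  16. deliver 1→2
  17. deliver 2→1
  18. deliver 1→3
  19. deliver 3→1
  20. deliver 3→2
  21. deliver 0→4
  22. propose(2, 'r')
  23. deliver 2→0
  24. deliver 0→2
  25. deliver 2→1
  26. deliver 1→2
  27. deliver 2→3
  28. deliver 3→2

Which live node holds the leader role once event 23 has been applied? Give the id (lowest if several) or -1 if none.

1

step 1 timeout(1): 1={cand,t=1,log=-}
step 2 deliver 1→2: 2={foll,t=1,log=-}
step 3 deliver 2→1: —
step 4 deliver 1→3: 3={foll,t=1,log=-}
step 5 deliver 3→1: 1={lead,t=1,log=-}
step 6 deliver 1→0: 0={foll,t=1,log=-}
step 7 deliver 0→1: —
step 8 propose(1,'p'): 1={lead,t=1,log=p}
step 9 deliver 1→3: 3={foll,t=1,log=p}
step 10 deliver 3→1: —
step 11 deliver 1→2: 2={foll,t=1,log=p}
step 12 deliver 2→1: —
step 13 timeout(1): 1={cand,t=2,log=p}
step 14 deliver 1→4: 4={foll,t=1,log=-}
step 15 deliver 4→1: —
step 16 deliver 1→2: 2={foll,t=2,log=p}
step 17 deliver 2→1: —
step 18 deliver 1→3: 3={foll,t=2,log=p}
step 19 deliver 3→1: 1={lead,t=2,log=p}
step 20 deliver 3→2: —
step 21 deliver 0→4: —
step 22 propose(2,'r'): —
step 23 deliver 2→0: —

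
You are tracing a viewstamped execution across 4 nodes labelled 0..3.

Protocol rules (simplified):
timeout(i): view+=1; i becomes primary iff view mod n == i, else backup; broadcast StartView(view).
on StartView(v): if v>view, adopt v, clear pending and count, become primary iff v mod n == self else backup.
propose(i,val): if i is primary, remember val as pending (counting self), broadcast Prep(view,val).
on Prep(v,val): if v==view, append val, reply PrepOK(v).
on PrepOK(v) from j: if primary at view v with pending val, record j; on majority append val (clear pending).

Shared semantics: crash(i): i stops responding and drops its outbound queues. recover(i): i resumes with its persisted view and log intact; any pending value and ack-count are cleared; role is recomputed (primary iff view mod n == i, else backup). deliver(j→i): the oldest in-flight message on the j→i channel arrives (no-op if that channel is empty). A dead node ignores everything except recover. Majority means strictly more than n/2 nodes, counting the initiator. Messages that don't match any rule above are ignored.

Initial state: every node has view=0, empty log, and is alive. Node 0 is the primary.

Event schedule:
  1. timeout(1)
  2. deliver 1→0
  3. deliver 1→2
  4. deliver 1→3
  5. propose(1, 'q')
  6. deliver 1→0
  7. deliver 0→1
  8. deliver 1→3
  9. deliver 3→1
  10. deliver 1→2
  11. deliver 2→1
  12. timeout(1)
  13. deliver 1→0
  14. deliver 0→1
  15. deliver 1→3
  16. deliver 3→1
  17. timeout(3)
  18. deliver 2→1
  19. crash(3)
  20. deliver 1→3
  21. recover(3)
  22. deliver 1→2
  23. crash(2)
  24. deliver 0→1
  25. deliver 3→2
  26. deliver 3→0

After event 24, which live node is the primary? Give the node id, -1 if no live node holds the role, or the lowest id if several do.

after 1 — timeout(1): n1:prim/v1/[-]
after 2 — deliver 1→0: n0:back/v1/[-]
after 3 — deliver 1→2: n2:back/v1/[-]
after 4 — deliver 1→3: n3:back/v1/[-]
after 5 — propose(1,'q'): ·
after 6 — deliver 1→0: n0:back/v1/[q]
after 7 — deliver 0→1: ·
after 8 — deliver 1→3: n3:back/v1/[q]
after 9 — deliver 3→1: n1:prim/v1/[q]
after 10 — deliver 1→2: n2:back/v1/[q]
after 11 — deliver 2→1: ·
after 12 — timeout(1): n1:back/v2/[q]
after 13 — deliver 1→0: n0:back/v2/[q]
after 14 — deliver 0→1: ·
after 15 — deliver 1→3: n3:back/v2/[q]
after 16 — deliver 3→1: ·
after 17 — timeout(3): n3:prim/v3/[q]
after 18 — deliver 2→1: ·
after 19 — crash(3): n3:✗prim/v3/[q]
after 20 — deliver 1→3: ·
after 21 — recover(3): n3:prim/v3/[q]
after 22 — deliver 1→2: n2:prim/v2/[q]
after 23 — crash(2): n2:✗prim/v2/[q]
after 24 — deliver 0→1: ·

3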